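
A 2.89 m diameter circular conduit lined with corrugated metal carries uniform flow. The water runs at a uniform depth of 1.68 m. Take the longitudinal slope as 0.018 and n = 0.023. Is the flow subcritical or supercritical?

For a circular section of diameter D = 2.89 m at depth y = 1.68 m, the central angle is θ = 2 arccos(1 − 2y/D) = 3.468 rad. Then A = (D²/8)(θ − sin θ) = 3.956 m² and P = Dθ/2 = 5.012 m.
Hydraulic radius R = A/P = 3.956/5.012 = 0.7894 m.
V = (1/n) R^(2/3) √S = (1/0.023) × 0.7894^(2/3) × √0.018 = 4.982 m/s. Hydraulic depth D_h = A/T = 3.956/2.852 = 1.387 m.
Froude number Fr = V/√(g·D_h) = 4.982/√(9.81×1.387) = 1.35, which is greater than 1, so the flow is supercritical.

supercritical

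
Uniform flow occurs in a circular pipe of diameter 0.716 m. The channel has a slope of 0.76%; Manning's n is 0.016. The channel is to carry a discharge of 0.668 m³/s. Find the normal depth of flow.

Manning's equation rearranged: A R^(2/3) = nQ / (1·√S) = 0.016 × 0.668 / (√0.0076) = 0.1226.
At y = 0.666 m: A R^(2/3) = 0.1375 — too large.
At y = 0.415 m: A R^(2/3) = 0.08144 — too small.
At y = 0.562 m: A R^(2/3) = 0.1226 — ≈ 0.1226.

y_n = 0.562 m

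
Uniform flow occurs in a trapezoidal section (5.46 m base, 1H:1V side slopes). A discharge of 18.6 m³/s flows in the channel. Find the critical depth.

y_c = 0.992 m

At critical depth, Q² T / (g A³) = 1, i.e. A³/T = Q²/g = 18.6²/9.81 = 35.27.
Trying y = 0.758 m: A³/T = 15.01 — low.
Trying y = 1.21 m: A³/T = 66.71 — high.
Trying y = 0.992 m: A³/T = 35.22 — close enough.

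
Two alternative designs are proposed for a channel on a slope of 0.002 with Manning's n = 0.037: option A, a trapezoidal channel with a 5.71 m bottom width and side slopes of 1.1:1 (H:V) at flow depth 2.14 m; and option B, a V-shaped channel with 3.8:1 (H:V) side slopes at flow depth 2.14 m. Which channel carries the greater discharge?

channel A

Channel A: With bottom width b = 5.71 m and side slope z = 1.1: A = (b + zy)y = (5.71 + 1.1×2.14)×2.14 = 17.26 m²; P = b + 2y√(1+z²) = 5.71 + 2×2.14×1.487 = 12.07 m. Hydraulic radius R = A/P = 17.26/12.07 = 1.429 m. Q_A = (1/0.037)·17.26·1.429^(2/3)·√0.002 = 26.47 m³/s.
Channel B: For a triangular section with side slope z = 3.8: A = zy² = 3.8×2.14² = 17.4 m²; P = 2y√(1+z²) = 2×2.14×3.929 = 16.82 m. Hydraulic radius R = A/P = 17.4/16.82 = 1.035 m. Q_B = (1/0.037)·17.4·1.035^(2/3)·√0.002 = 21.52 m³/s.
Q_A = 26.47 m³/s vs Q_B = 21.52 m³/s, so channel A carries more.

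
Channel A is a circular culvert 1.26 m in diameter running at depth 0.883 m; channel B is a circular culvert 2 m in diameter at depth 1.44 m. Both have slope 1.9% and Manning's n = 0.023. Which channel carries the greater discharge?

channel B

Channel A: For a circular section of diameter D = 1.26 m at depth y = 0.883 m, the central angle is θ = 2 arccos(1 − 2y/D) = 3.968 rad. Then A = (D²/8)(θ − sin θ) = 0.9334 m² and P = Dθ/2 = 2.5 m. Hydraulic radius R = A/P = 0.9334/2.5 = 0.3734 m. Q_A = (1/0.023)·0.9334·0.3734^(2/3)·√0.019 = 2.901 m³/s.
Channel B: For a circular section of diameter D = 2 m at depth y = 1.44 m, the central angle is θ = 2 arccos(1 − 2y/D) = 4.053 rad. Then A = (D²/8)(θ − sin θ) = 2.422 m² and P = Dθ/2 = 4.053 m. Hydraulic radius R = A/P = 2.422/4.053 = 0.5975 m. Q_B = (1/0.023)·2.422·0.5975^(2/3)·√0.019 = 10.29 m³/s.
Q_A = 2.901 m³/s vs Q_B = 10.29 m³/s, so channel B carries more.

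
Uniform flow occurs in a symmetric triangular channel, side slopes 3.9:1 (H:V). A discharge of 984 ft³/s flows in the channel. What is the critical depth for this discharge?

y_c = 5.24 ft

At critical depth, Q² T / (g A³) = 1, i.e. A³/T = Q²/g = 984²/32.2 = 30070.
Trying y = 6.62 ft: A³/T = 96690 — over.
Trying y = 4.21 ft: A³/T = 10060 — short.
Trying y = 5.24 ft: A³/T = 30040 — ≈ 30070.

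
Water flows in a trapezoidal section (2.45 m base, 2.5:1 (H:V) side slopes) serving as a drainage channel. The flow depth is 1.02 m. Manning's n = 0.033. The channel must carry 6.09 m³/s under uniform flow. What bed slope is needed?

With bottom width b = 2.45 m and side slope z = 2.5: A = (b + zy)y = (2.45 + 2.5×1.02)×1.02 = 5.1 m²; P = b + 2y√(1+z²) = 2.45 + 2×1.02×2.693 = 7.943 m.
Hydraulic radius R = A/P = 5.1/7.943 = 0.6421 m.
From Manning's equation, S = [nQ / (1 A R^(2/3))]² = [0.033 × 6.09 / (1 × 5.1 × 0.6421^(2/3))]² = 0.0028.

S = 0.0028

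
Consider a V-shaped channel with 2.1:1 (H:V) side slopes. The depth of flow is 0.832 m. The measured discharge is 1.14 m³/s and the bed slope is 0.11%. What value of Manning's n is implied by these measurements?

n = 0.022

For a triangular section with side slope z = 2.1: A = zy² = 2.1×0.832² = 1.454 m²; P = 2y√(1+z²) = 2×0.832×2.326 = 3.87 m.
Hydraulic radius R = A/P = 1.454/3.87 = 0.3756 m.
Rearranging Manning's equation: n = (1/Q) A R^(2/3) S^(1/2) = (1/1.14) × 1.454 × 0.3756^(2/3) × √0.0011 = 0.022.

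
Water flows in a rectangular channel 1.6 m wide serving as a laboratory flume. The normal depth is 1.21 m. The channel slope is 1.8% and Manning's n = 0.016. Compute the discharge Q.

Flow area A = b·y = 1.6 × 1.21 = 1.936 m². Wetted perimeter P = b + 2y = 1.6 + 2×1.21 = 4.02 m.
Hydraulic radius R = A/P = 1.936/4.02 = 0.4816 m.
Manning's equation: Q = (1/n) A R^(2/3) S^(1/2) = (1/0.016) × 1.936 × 0.4816^(2/3) × 0.018^(1/2) = 9.97 m³/s.

Q = 9.97 m³/s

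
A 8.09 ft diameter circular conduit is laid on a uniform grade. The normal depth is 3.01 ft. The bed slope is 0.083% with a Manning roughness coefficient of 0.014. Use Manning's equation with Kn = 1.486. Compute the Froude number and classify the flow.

subcritical

For a circular section of diameter D = 8.09 ft at depth y = 3.01 ft, the central angle is θ = 2 arccos(1 − 2y/D) = 2.624 rad. Then A = (D²/8)(θ − sin θ) = 17.42 ft² and P = Dθ/2 = 10.61 ft.
Hydraulic radius R = A/P = 17.42/10.61 = 1.641 ft.
V = (1.486/n) R^(2/3) √S = (1.486/0.014) × 1.641^(2/3) × √0.00083 = 4.255 ft/s. Hydraulic depth D_h = A/T = 17.42/7.821 = 2.227 ft.
Froude number Fr = V/√(g·D_h) = 4.255/√(32.2×2.227) = 0.502, which is less than 1, so the flow is subcritical.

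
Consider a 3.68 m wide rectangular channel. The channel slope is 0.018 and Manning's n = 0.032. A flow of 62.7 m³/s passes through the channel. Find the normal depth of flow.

y_n = 3.57 m

Manning's equation rearranged: A R^(2/3) = nQ / (1·√S) = 0.032 × 62.7 / (√0.018) = 14.95.
Trying y = 2.83 m: A R^(2/3) = 11.2 — short.
Trying y = 4.24 m: A R^(2/3) = 18.42 — over.
Trying y = 3.57 m: A R^(2/3) = 14.95 — matches.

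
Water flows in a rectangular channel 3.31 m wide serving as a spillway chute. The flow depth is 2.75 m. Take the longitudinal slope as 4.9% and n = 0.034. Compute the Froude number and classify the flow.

supercritical

Flow area A = b·y = 3.31 × 2.75 = 9.103 m². Wetted perimeter P = b + 2y = 3.31 + 2×2.75 = 8.81 m.
Hydraulic radius R = A/P = 9.103/8.81 = 1.033 m.
V = (1/n) R^(2/3) √S = (1/0.034) × 1.033^(2/3) × √0.049 = 6.654 m/s. Hydraulic depth D_h = A/T = 9.103/3.31 = 2.75 m.
Froude number Fr = V/√(g·D_h) = 6.654/√(9.81×2.75) = 1.28, which is greater than 1, so the flow is supercritical.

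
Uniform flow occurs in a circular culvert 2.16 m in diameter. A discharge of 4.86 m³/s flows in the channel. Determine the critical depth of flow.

y_c = 1.03 m

At critical depth, Q² T / (g A³) = 1, i.e. A³/T = Q²/g = 4.86²/9.81 = 2.408.
Trying y = 0.76 m: A³/T = 0.7396 — too small.
Trying y = 1.03 m: A³/T = 2.376 — matches.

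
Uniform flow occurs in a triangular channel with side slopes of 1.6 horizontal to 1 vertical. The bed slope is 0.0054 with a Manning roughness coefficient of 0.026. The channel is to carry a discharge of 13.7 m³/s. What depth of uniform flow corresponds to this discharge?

y_n = 1.88 m

Manning's equation rearranged: A R^(2/3) = nQ / (1·√S) = 0.026 × 13.7 / (√0.0054) = 4.847.
Try y = 2.13 m: A R^(2/3) = 6.782 — high.
Try y = 1.88 m: A R^(2/3) = 4.862 — close enough.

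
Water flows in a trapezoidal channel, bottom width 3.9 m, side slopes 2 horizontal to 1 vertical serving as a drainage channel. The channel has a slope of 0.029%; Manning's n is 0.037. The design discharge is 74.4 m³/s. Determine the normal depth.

Manning's equation rearranged: A R^(2/3) = nQ / (1·√S) = 0.037 × 74.4 / (√0.00029) = 161.6.
Try y = 4.47 m: A R^(2/3) = 103 — low.
Try y = 6.74 m: A R^(2/3) = 267 — high.
Try y = 5.44 m: A R^(2/3) = 161.6 — ≈ 161.6.

y_n = 5.44 m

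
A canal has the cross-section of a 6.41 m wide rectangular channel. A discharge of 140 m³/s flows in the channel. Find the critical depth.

y_c = 3.65 m

For a rectangular channel, critical depth y_c = (q²/g)^(1/3) where q = Q/b = 140/6.41 = 21.84 m²/s.
So y_c = (21.84²/9.81)^(1/3) = 3.65 m.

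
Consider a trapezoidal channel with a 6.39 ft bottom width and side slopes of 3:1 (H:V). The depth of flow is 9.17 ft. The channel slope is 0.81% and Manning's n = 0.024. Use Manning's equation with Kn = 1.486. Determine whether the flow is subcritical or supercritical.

With bottom width b = 6.39 ft and side slope z = 3: A = (b + zy)y = (6.39 + 3×9.17)×9.17 = 310.9 ft²; P = b + 2y√(1+z²) = 6.39 + 2×9.17×3.162 = 64.39 ft.
Hydraulic radius R = A/P = 310.9/64.39 = 4.828 ft.
V = (1.486/n) R^(2/3) √S = (1.486/0.024) × 4.828^(2/3) × √0.0081 = 15.92 ft/s. Hydraulic depth D_h = A/T = 310.9/61.41 = 5.062 ft.
Froude number Fr = V/√(g·D_h) = 15.92/√(32.2×5.062) = 1.25, which is greater than 1, so the flow is supercritical.

supercritical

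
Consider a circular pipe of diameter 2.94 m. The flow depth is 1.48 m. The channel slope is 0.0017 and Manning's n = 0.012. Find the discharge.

For a circular section of diameter D = 2.94 m at depth y = 1.48 m, the central angle is θ = 2 arccos(1 − 2y/D) = 3.155 rad. Then A = (D²/8)(θ − sin θ) = 3.424 m² and P = Dθ/2 = 4.638 m.
Hydraulic radius R = A/P = 3.424/4.638 = 0.7382 m.
Manning's equation: Q = (1/n) A R^(2/3) S^(1/2) = (1/0.012) × 3.424 × 0.7382^(2/3) × 0.0017^(1/2) = 9.61 m³/s.

Q = 9.61 m³/s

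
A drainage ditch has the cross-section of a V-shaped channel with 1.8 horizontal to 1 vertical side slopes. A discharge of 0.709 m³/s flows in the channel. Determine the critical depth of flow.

y_c = 0.501 m

At critical depth, Q² T / (g A³) = 1, i.e. A³/T = Q²/g = 0.709²/9.81 = 0.05124.
At y = 0.447 m: A³/T = 0.02891 — low.
At y = 0.552 m: A³/T = 0.08303 — high.
At y = 0.501 m: A³/T = 0.05113 — ≈ 0.05124.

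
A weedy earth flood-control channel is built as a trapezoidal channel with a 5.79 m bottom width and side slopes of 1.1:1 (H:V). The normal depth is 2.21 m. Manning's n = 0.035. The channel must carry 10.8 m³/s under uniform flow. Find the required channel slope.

With bottom width b = 5.79 m and side slope z = 1.1: A = (b + zy)y = (5.79 + 1.1×2.21)×2.21 = 18.17 m²; P = b + 2y√(1+z²) = 5.79 + 2×2.21×1.487 = 12.36 m.
Hydraulic radius R = A/P = 18.17/12.36 = 1.47 m.
From Manning's equation, S = [nQ / (1 A R^(2/3))]² = [0.035 × 10.8 / (1 × 18.17 × 1.47^(2/3))]² = 0.000259.

S = 0.000259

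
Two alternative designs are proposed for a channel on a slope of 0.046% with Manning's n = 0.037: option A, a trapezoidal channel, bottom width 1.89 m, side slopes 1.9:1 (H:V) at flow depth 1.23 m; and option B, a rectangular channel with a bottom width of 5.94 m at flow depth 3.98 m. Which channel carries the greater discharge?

channel B

Channel A: With bottom width b = 1.89 m and side slope z = 1.9: A = (b + zy)y = (1.89 + 1.9×1.23)×1.23 = 5.199 m²; P = b + 2y√(1+z²) = 1.89 + 2×1.23×2.147 = 7.172 m. Hydraulic radius R = A/P = 5.199/7.172 = 0.7249 m. Q_A = (1/0.037)·5.199·0.7249^(2/3)·√0.00046 = 2.432 m³/s.
Channel B: Flow area A = b·y = 5.94 × 3.98 = 23.64 m². Wetted perimeter P = b + 2y = 5.94 + 2×3.98 = 13.9 m. Hydraulic radius R = A/P = 23.64/13.9 = 1.701 m. Q_B = (1/0.037)·23.64·1.701^(2/3)·√0.00046 = 19.53 m³/s.
Q_A = 2.432 m³/s vs Q_B = 19.53 m³/s, so channel B carries more.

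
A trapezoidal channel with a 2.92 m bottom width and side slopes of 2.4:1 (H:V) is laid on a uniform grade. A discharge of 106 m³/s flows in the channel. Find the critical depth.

y_c = 2.77 m

At critical depth, Q² T / (g A³) = 1, i.e. A³/T = Q²/g = 106²/9.81 = 1145.
Try y = 3.38 m: A³/T = 2708 — too large.
Try y = 1.89 m: A³/T = 233.4 — too small.
Try y = 2.77 m: A³/T = 1148 — matches.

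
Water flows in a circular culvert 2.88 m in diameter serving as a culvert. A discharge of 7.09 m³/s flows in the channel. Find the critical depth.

At critical depth, Q² T / (g A³) = 1, i.e. A³/T = Q²/g = 7.09²/9.81 = 5.124.
Trying y = 0.887 m: A³/T = 1.863 — short.
Trying y = 1.15 m: A³/T = 5.072 — close enough.

y_c = 1.15 m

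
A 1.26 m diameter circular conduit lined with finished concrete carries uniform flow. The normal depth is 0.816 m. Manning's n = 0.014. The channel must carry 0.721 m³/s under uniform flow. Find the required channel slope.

S = 0.00054

For a circular section of diameter D = 1.26 m at depth y = 0.816 m, the central angle is θ = 2 arccos(1 − 2y/D) = 3.741 rad. Then A = (D²/8)(θ − sin θ) = 0.8544 m² and P = Dθ/2 = 2.357 m.
Hydraulic radius R = A/P = 0.8544/2.357 = 0.3625 m.
From Manning's equation, S = [nQ / (1 A R^(2/3))]² = [0.014 × 0.721 / (1 × 0.8544 × 0.3625^(2/3))]² = 0.00054.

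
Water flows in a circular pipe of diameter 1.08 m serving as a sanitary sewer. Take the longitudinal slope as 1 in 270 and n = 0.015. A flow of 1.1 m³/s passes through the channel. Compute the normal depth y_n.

Manning's equation rearranged: A R^(2/3) = nQ / (1·√S) = 0.015 × 1.1 / (√0.003704) = 0.2711.
At y = 0.551 m: A R^(2/3) = 0.198 — too small.
At y = 0.827 m: A R^(2/3) = 0.3573 — too large.
At y = 0.671 m: A R^(2/3) = 0.271 — close enough.

y_n = 0.671 m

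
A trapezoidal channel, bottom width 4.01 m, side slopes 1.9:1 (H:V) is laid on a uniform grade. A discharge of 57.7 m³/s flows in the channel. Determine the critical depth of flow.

At critical depth, Q² T / (g A³) = 1, i.e. A³/T = Q²/g = 57.7²/9.81 = 339.4.
Try y = 1.73 m: A³/T = 190.1 — short.
Try y = 2.02 m: A³/T = 340.9 — close enough.

y_c = 2.02 m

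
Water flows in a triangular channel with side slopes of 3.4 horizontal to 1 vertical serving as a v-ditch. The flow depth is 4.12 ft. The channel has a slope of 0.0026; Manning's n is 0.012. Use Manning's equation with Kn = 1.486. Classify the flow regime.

supercritical

For a triangular section with side slope z = 3.4: A = zy² = 3.4×4.12² = 57.71 ft²; P = 2y√(1+z²) = 2×4.12×3.544 = 29.2 ft.
Hydraulic radius R = A/P = 57.71/29.2 = 1.976 ft.
V = (1.486/n) R^(2/3) √S = (1.486/0.012) × 1.976^(2/3) × √0.0026 = 9.944 ft/s. Hydraulic depth D_h = A/T = 57.71/28.02 = 2.06 ft.
Froude number Fr = V/√(g·D_h) = 9.944/√(32.2×2.06) = 1.22, which is greater than 1, so the flow is supercritical.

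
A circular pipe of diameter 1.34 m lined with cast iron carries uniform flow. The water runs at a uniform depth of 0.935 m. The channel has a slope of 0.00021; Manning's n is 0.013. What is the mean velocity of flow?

For a circular section of diameter D = 1.34 m at depth y = 0.935 m, the central angle is θ = 2 arccos(1 − 2y/D) = 3.955 rad. Then A = (D²/8)(θ − sin θ) = 1.051 m² and P = Dθ/2 = 2.65 m.
Hydraulic radius R = A/P = 1.051/2.65 = 0.3965 m.
From Manning's equation, V = (1/n) R^(2/3) S^(1/2) = (1/0.013) × 0.3965^(2/3) × 0.00021^(1/2) = 0.602 m/s.

V = 0.602 m/s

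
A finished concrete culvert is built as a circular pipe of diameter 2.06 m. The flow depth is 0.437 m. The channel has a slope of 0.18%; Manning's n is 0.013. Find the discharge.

For a circular section of diameter D = 2.06 m at depth y = 0.437 m, the central angle is θ = 2 arccos(1 − 2y/D) = 1.915 rad. Then A = (D²/8)(θ − sin θ) = 0.5162 m² and P = Dθ/2 = 1.972 m.
Hydraulic radius R = A/P = 0.5162/1.972 = 0.2618 m.
Manning's equation: Q = (1/n) A R^(2/3) S^(1/2) = (1/0.013) × 0.5162 × 0.2618^(2/3) × 0.0018^(1/2) = 0.689 m³/s.

Q = 0.689 m³/s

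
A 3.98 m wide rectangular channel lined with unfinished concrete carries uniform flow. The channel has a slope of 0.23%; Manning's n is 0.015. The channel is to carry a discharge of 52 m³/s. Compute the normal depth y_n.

Manning's equation rearranged: A R^(2/3) = nQ / (1·√S) = 0.015 × 52 / (√0.0023) = 16.26.
Trying y = 2.46 m: A R^(2/3) = 10.43 — low.
Trying y = 3.79 m: A R^(2/3) = 18.01 — high.
Trying y = 3.49 m: A R^(2/3) = 16.27 — matches.

y_n = 3.49 m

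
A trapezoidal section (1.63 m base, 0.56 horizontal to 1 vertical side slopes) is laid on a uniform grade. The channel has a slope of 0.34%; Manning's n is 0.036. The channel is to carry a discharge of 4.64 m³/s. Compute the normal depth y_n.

Manning's equation rearranged: A R^(2/3) = nQ / (1·√S) = 0.036 × 4.64 / (√0.0034) = 2.865.
Trying y = 1.66 m: A R^(2/3) = 3.606 — over.
Trying y = 1.05 m: A R^(2/3) = 1.614 — short.
Trying y = 1.46 m: A R^(2/3) = 2.865 — ≈ 2.865.

y_n = 1.46 m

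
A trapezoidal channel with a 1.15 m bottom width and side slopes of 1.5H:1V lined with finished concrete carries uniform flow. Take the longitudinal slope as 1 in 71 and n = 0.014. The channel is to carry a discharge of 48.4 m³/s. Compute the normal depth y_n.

y_n = 1.7 m

Manning's equation rearranged: A R^(2/3) = nQ / (1·√S) = 0.014 × 48.4 / (√0.01408) = 5.71.
Try y = 1.43 m: A R^(2/3) = 3.88 — low.
Try y = 2.05 m: A R^(2/3) = 8.742 — high.
Try y = 1.7 m: A R^(2/3) = 5.706 — ≈ 5.71.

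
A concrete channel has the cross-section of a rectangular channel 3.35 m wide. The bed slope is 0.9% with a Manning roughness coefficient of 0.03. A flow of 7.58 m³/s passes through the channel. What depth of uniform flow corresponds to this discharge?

y_n = 0.984 m

Manning's equation rearranged: A R^(2/3) = nQ / (1·√S) = 0.03 × 7.58 / (√0.009) = 2.397.
Try y = 0.866 m: A R^(2/3) = 1.996 — too small.
Try y = 0.984 m: A R^(2/3) = 2.396 — close enough.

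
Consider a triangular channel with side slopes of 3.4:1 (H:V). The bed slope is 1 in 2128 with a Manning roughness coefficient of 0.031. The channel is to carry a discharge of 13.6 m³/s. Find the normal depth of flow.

Manning's equation rearranged: A R^(2/3) = nQ / (1·√S) = 0.031 × 13.6 / (√0.0004699) = 19.45.
At y = 1.96 m: A R^(2/3) = 12.54 — low.
At y = 2.31 m: A R^(2/3) = 19.43 — ≈ 19.45.

y_n = 2.31 m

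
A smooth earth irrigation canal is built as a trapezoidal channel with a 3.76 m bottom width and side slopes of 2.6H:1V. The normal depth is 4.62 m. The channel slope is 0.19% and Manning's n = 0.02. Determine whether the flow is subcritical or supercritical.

subcritical

With bottom width b = 3.76 m and side slope z = 2.6: A = (b + zy)y = (3.76 + 2.6×4.62)×4.62 = 72.87 m²; P = b + 2y√(1+z²) = 3.76 + 2×4.62×2.786 = 29.5 m.
Hydraulic radius R = A/P = 72.87/29.5 = 2.47 m.
V = (1/n) R^(2/3) √S = (1/0.02) × 2.47^(2/3) × √0.0019 = 3.982 m/s. Hydraulic depth D_h = A/T = 72.87/27.78 = 2.623 m.
Froude number Fr = V/√(g·D_h) = 3.982/√(9.81×2.623) = 0.785, which is less than 1, so the flow is subcritical.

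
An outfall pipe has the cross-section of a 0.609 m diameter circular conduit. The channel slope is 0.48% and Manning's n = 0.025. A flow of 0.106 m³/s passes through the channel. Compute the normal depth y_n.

Manning's equation rearranged: A R^(2/3) = nQ / (1·√S) = 0.025 × 0.106 / (√0.0048) = 0.03825.
Try y = 0.321 m: A R^(2/3) = 0.04537 — over.
Try y = 0.223 m: A R^(2/3) = 0.02377 — short.
Try y = 0.29 m: A R^(2/3) = 0.03819 — ≈ 0.03825.

y_n = 0.29 m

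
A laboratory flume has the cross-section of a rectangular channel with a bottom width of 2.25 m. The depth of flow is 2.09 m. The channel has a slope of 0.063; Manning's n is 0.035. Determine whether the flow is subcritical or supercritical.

Flow area A = b·y = 2.25 × 2.09 = 4.702 m². Wetted perimeter P = b + 2y = 2.25 + 2×2.09 = 6.43 m.
Hydraulic radius R = A/P = 4.702/6.43 = 0.7313 m.
V = (1/n) R^(2/3) √S = (1/0.035) × 0.7313^(2/3) × √0.063 = 5.821 m/s. Hydraulic depth D_h = A/T = 4.702/2.25 = 2.09 m.
Froude number Fr = V/√(g·D_h) = 5.821/√(9.81×2.09) = 1.29, which is greater than 1, so the flow is supercritical.

supercritical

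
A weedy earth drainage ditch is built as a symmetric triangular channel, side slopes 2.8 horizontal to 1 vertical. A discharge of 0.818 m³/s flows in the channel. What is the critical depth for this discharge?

At critical depth, Q² T / (g A³) = 1, i.e. A³/T = Q²/g = 0.818²/9.81 = 0.06821.
Trying y = 0.505 m: A³/T = 0.1287 — too large.
Trying y = 0.371 m: A³/T = 0.02755 — too small.
Trying y = 0.445 m: A³/T = 0.0684 — matches.

y_c = 0.445 m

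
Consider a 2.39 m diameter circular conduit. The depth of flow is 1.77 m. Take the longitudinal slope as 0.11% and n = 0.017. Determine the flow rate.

For a circular section of diameter D = 2.39 m at depth y = 1.77 m, the central angle is θ = 2 arccos(1 − 2y/D) = 4.146 rad. Then A = (D²/8)(θ − sin θ) = 3.562 m² and P = Dθ/2 = 4.954 m.
Hydraulic radius R = A/P = 3.562/4.954 = 0.7191 m.
Manning's equation: Q = (1/n) A R^(2/3) S^(1/2) = (1/0.017) × 3.562 × 0.7191^(2/3) × 0.0011^(1/2) = 5.58 m³/s.

Q = 5.58 m³/s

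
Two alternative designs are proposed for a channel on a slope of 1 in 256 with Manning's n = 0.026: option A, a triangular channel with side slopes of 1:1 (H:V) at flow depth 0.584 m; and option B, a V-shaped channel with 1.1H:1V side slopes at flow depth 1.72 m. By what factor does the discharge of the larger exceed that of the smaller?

20.2

Channel A: For a triangular section with side slope z = 1: A = zy² = 1×0.584² = 0.3411 m²; P = 2y√(1+z²) = 2×0.584×1.414 = 1.652 m. Hydraulic radius R = A/P = 0.3411/1.652 = 0.2065 m. Q_A = (1/0.026)·0.3411·0.2065^(2/3)·√0.003906 = 0.2864 m³/s.
Channel B: For a triangular section with side slope z = 1.1: A = zy² = 1.1×1.72² = 3.254 m²; P = 2y√(1+z²) = 2×1.72×1.487 = 5.114 m. Hydraulic radius R = A/P = 3.254/5.114 = 0.6363 m. Q_B = (1/0.026)·3.254·0.6363^(2/3)·√0.003906 = 5.787 m³/s.
The larger discharge is 5.787 m³/s and the smaller is 0.2864 m³/s; the ratio is 20.2.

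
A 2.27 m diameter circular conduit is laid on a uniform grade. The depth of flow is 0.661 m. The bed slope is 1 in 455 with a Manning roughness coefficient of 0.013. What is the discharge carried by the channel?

Q = 1.85 m³/s

For a circular section of diameter D = 2.27 m at depth y = 0.661 m, the central angle is θ = 2 arccos(1 − 2y/D) = 2.28 rad. Then A = (D²/8)(θ − sin θ) = 0.9797 m² and P = Dθ/2 = 2.588 m.
Hydraulic radius R = A/P = 0.9797/2.588 = 0.3786 m.
Manning's equation: Q = (1/n) A R^(2/3) S^(1/2) = (1/0.013) × 0.9797 × 0.3786^(2/3) × 0.002198^(1/2) = 1.85 m³/s.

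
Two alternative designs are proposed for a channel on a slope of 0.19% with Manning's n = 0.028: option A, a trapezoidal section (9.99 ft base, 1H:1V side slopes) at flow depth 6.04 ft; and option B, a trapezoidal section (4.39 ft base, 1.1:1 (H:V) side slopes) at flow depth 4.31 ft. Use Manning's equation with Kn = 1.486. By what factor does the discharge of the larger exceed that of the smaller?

Channel A: With bottom width b = 9.99 ft and side slope z = 1: A = (b + zy)y = (9.99 + 1×6.04)×6.04 = 96.82 ft²; P = b + 2y√(1+z²) = 9.99 + 2×6.04×1.414 = 27.07 ft. Hydraulic radius R = A/P = 96.82/27.07 = 3.576 ft. Q_A = (1.486/0.028)·96.82·3.576^(2/3)·√0.0019 = 523.8 ft³/s.
Channel B: With bottom width b = 4.39 ft and side slope z = 1.1: A = (b + zy)y = (4.39 + 1.1×4.31)×4.31 = 39.35 ft²; P = b + 2y√(1+z²) = 4.39 + 2×4.31×1.487 = 17.2 ft. Hydraulic radius R = A/P = 39.35/17.2 = 2.287 ft. Q_B = (1.486/0.028)·39.35·2.287^(2/3)·√0.0019 = 158.1 ft³/s.
The larger discharge is 523.8 ft³/s and the smaller is 158.1 ft³/s; the ratio is 3.31.

3.31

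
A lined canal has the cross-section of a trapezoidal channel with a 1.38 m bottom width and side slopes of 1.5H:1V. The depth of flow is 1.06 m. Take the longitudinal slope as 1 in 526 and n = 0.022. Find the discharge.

With bottom width b = 1.38 m and side slope z = 1.5: A = (b + zy)y = (1.38 + 1.5×1.06)×1.06 = 3.148 m²; P = b + 2y√(1+z²) = 1.38 + 2×1.06×1.803 = 5.202 m.
Hydraulic radius R = A/P = 3.148/5.202 = 0.6052 m.
Manning's equation: Q = (1/n) A R^(2/3) S^(1/2) = (1/0.022) × 3.148 × 0.6052^(2/3) × 0.001901^(1/2) = 4.46 m³/s.

Q = 4.46 m³/s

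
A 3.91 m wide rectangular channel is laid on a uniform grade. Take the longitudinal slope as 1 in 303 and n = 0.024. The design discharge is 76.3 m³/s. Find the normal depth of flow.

Manning's equation rearranged: A R^(2/3) = nQ / (1·√S) = 0.024 × 76.3 / (√0.0033) = 31.88.
At y = 7.97 m: A R^(2/3) = 42.09 — too large.
At y = 4.85 m: A R^(2/3) = 23.66 — too small.
At y = 6.25 m: A R^(2/3) = 31.87 — ≈ 31.88.

y_n = 6.25 m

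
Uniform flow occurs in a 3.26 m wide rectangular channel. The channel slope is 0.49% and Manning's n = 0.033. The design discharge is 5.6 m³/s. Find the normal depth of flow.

y_n = 1.08 m

Manning's equation rearranged: A R^(2/3) = nQ / (1·√S) = 0.033 × 5.6 / (√0.0049) = 2.64.
Trying y = 1.32 m: A R^(2/3) = 3.487 — too large.
Trying y = 0.922 m: A R^(2/3) = 2.112 — too small.
Trying y = 1.08 m: A R^(2/3) = 2.641 — matches.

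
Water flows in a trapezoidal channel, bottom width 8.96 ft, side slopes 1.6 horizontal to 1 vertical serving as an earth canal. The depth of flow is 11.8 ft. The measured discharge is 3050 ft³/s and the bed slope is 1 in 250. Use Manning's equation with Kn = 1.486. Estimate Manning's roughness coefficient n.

With bottom width b = 8.96 ft and side slope z = 1.6: A = (b + zy)y = (8.96 + 1.6×11.8)×11.8 = 328.5 ft²; P = b + 2y√(1+z²) = 8.96 + 2×11.8×1.887 = 53.49 ft.
Hydraulic radius R = A/P = 328.5/53.49 = 6.142 ft.
Rearranging Manning's equation: n = (1.486/Q) A R^(2/3) S^(1/2) = (1.486/3050) × 328.5 × 6.142^(2/3) × √0.004 = 0.0339.

n = 0.0339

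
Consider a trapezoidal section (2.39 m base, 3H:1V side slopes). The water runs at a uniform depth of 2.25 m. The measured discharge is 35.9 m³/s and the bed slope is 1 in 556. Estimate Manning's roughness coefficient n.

n = 0.028

With bottom width b = 2.39 m and side slope z = 3: A = (b + zy)y = (2.39 + 3×2.25)×2.25 = 20.57 m²; P = b + 2y√(1+z²) = 2.39 + 2×2.25×3.162 = 16.62 m.
Hydraulic radius R = A/P = 20.57/16.62 = 1.237 m.
Rearranging Manning's equation: n = (1/Q) A R^(2/3) S^(1/2) = (1/35.9) × 20.57 × 1.237^(2/3) × √0.001799 = 0.028.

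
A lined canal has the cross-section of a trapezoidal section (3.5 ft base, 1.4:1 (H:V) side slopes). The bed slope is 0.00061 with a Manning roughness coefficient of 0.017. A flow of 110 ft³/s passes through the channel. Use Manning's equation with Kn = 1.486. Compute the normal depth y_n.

Manning's equation rearranged: A R^(2/3) = nQ / (1.486·√S) = 0.017 × 110 / (1.486 × √0.00061) = 50.95.
At y = 4.33 ft: A R^(2/3) = 71.1 — too large.
At y = 3.71 ft: A R^(2/3) = 50.91 — close enough.

y_n = 3.71 ft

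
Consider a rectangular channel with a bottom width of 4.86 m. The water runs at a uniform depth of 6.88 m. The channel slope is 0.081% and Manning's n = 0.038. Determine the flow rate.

Flow area A = b·y = 4.86 × 6.88 = 33.44 m². Wetted perimeter P = b + 2y = 4.86 + 2×6.88 = 18.62 m.
Hydraulic radius R = A/P = 33.44/18.62 = 1.796 m.
Manning's equation: Q = (1/n) A R^(2/3) S^(1/2) = (1/0.038) × 33.44 × 1.796^(2/3) × 0.00081^(1/2) = 37 m³/s.

Q = 37 m³/s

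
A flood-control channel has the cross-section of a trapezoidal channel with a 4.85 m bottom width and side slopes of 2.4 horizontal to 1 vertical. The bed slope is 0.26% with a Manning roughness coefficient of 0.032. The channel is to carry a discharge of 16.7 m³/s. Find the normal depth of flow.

Manning's equation rearranged: A R^(2/3) = nQ / (1·√S) = 0.032 × 16.7 / (√0.0026) = 10.48.
Try y = 1.71 m: A R^(2/3) = 16.46 — over.
Try y = 1.2 m: A R^(2/3) = 8.235 — short.
Try y = 1.36 m: A R^(2/3) = 10.48 — matches.

y_n = 1.36 m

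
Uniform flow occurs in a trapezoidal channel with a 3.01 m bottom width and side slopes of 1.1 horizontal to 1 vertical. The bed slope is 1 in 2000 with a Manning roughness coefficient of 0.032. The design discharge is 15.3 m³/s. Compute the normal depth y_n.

Manning's equation rearranged: A R^(2/3) = nQ / (1·√S) = 0.032 × 15.3 / (√0.0005) = 21.9.
At y = 2.02 m: A R^(2/3) = 11.75 — short.
At y = 3.45 m: A R^(2/3) = 34.35 — over.
At y = 2.77 m: A R^(2/3) = 21.91 — ≈ 21.9.

y_n = 2.77 m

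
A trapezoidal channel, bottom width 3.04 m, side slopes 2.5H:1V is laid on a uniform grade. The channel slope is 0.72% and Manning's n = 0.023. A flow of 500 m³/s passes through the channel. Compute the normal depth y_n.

y_n = 4.84 m

Manning's equation rearranged: A R^(2/3) = nQ / (1·√S) = 0.023 × 500 / (√0.0072) = 135.5.
Trying y = 3.97 m: A R^(2/3) = 84.62 — short.
Trying y = 5.51 m: A R^(2/3) = 185.5 — over.
Trying y = 4.84 m: A R^(2/3) = 135.6 — ≈ 135.5.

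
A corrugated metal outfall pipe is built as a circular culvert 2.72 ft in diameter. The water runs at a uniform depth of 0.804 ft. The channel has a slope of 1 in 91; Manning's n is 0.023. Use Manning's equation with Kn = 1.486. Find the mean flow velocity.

For a circular section of diameter D = 2.72 ft at depth y = 0.804 ft, the central angle is θ = 2 arccos(1 − 2y/D) = 2.299 rad. Then A = (D²/8)(θ − sin θ) = 1.436 ft² and P = Dθ/2 = 3.127 ft.
Hydraulic radius R = A/P = 1.436/3.127 = 0.4593 ft.
From Manning's equation, V = (1.486/n) R^(2/3) S^(1/2) = (1.486/0.023) × 0.4593^(2/3) × 0.01099^(1/2) = 4.03 ft/s.

V = 4.03 ft/s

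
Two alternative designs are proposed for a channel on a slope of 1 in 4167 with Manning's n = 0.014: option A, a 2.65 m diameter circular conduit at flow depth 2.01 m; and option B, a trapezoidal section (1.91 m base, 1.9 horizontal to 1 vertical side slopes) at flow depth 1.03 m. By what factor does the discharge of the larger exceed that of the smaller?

Channel A: For a circular section of diameter D = 2.65 m at depth y = 2.01 m, the central angle is θ = 2 arccos(1 − 2y/D) = 4.228 rad. Then A = (D²/8)(θ − sin θ) = 4.489 m² and P = Dθ/2 = 5.602 m. Hydraulic radius R = A/P = 4.489/5.602 = 0.8012 m. Q_A = (1/0.014)·4.489·0.8012^(2/3)·√0.00024 = 4.284 m³/s.
Channel B: With bottom width b = 1.91 m and side slope z = 1.9: A = (b + zy)y = (1.91 + 1.9×1.03)×1.03 = 3.983 m²; P = b + 2y√(1+z²) = 1.91 + 2×1.03×2.147 = 6.333 m. Hydraulic radius R = A/P = 3.983/6.333 = 0.6289 m. Q_B = (1/0.014)·3.983·0.6289^(2/3)·√0.00024 = 3.235 m³/s.
The larger discharge is 4.284 m³/s and the smaller is 3.235 m³/s; the ratio is 1.32.

1.32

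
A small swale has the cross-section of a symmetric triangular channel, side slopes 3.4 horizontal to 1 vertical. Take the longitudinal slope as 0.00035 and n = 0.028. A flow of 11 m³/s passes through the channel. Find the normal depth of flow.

Manning's equation rearranged: A R^(2/3) = nQ / (1·√S) = 0.028 × 11 / (√0.00035) = 16.46.
At y = 1.8 m: A R^(2/3) = 9.989 — too small.
At y = 2.69 m: A R^(2/3) = 29.16 — too large.
At y = 2.17 m: A R^(2/3) = 16.44 — close enough.

y_n = 2.17 m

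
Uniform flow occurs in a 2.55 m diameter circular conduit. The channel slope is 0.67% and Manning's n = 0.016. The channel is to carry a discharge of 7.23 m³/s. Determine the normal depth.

y_n = 1.08 m

Manning's equation rearranged: A R^(2/3) = nQ / (1·√S) = 0.016 × 7.23 / (√0.0067) = 1.413.
Try y = 0.759 m: A R^(2/3) = 0.7296 — too small.
Try y = 1.23 m: A R^(2/3) = 1.779 — too large.
Try y = 1.08 m: A R^(2/3) = 1.414 — close enough.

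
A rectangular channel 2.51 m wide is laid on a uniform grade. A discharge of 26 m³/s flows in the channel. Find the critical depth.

For a rectangular channel, critical depth y_c = (q²/g)^(1/3) where q = Q/b = 26/2.51 = 10.36 m²/s.
So y_c = (10.36²/9.81)^(1/3) = 2.22 m.

y_c = 2.22 m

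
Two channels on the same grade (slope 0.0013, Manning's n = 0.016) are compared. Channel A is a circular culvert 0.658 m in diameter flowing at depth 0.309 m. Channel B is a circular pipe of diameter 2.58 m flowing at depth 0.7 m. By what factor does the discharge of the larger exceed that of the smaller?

13.7

Channel A: For a circular section of diameter D = 0.658 m at depth y = 0.309 m, the central angle is θ = 2 arccos(1 − 2y/D) = 3.02 rad. Then A = (D²/8)(θ − sin θ) = 0.1569 m² and P = Dθ/2 = 0.9936 m. Hydraulic radius R = A/P = 0.1569/0.9936 = 0.1579 m. Q_A = (1/0.016)·0.1569·0.1579^(2/3)·√0.0013 = 0.1033 m³/s.
Channel B: For a circular section of diameter D = 2.58 m at depth y = 0.7 m, the central angle is θ = 2 arccos(1 − 2y/D) = 2.192 rad. Then A = (D²/8)(θ − sin θ) = 1.147 m² and P = Dθ/2 = 2.827 m. Hydraulic radius R = A/P = 1.147/2.827 = 0.4056 m. Q_B = (1/0.016)·1.147·0.4056^(2/3)·√0.0013 = 1.416 m³/s.
The larger discharge is 1.416 m³/s and the smaller is 0.1033 m³/s; the ratio is 13.7.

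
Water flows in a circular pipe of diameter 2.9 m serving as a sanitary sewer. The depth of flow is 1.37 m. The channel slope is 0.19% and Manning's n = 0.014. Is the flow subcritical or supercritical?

subcritical

For a circular section of diameter D = 2.9 m at depth y = 1.37 m, the central angle is θ = 2 arccos(1 − 2y/D) = 3.031 rad. Then A = (D²/8)(θ − sin θ) = 3.071 m² and P = Dθ/2 = 4.395 m.
Hydraulic radius R = A/P = 3.071/4.395 = 0.6986 m.
V = (1/n) R^(2/3) √S = (1/0.014) × 0.6986^(2/3) × √0.0019 = 2.451 m/s. Hydraulic depth D_h = A/T = 3.071/2.896 = 1.06 m.
Froude number Fr = V/√(g·D_h) = 2.451/√(9.81×1.06) = 0.76, which is less than 1, so the flow is subcritical.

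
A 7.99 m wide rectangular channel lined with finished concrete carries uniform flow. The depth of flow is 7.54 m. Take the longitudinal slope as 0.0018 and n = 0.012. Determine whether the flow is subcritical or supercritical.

Flow area A = b·y = 7.99 × 7.54 = 60.24 m². Wetted perimeter P = b + 2y = 7.99 + 2×7.54 = 23.07 m.
Hydraulic radius R = A/P = 60.24/23.07 = 2.611 m.
V = (1/n) R^(2/3) √S = (1/0.012) × 2.611^(2/3) × √0.0018 = 6.705 m/s. Hydraulic depth D_h = A/T = 60.24/7.99 = 7.54 m.
Froude number Fr = V/√(g·D_h) = 6.705/√(9.81×7.54) = 0.78, which is less than 1, so the flow is subcritical.

subcritical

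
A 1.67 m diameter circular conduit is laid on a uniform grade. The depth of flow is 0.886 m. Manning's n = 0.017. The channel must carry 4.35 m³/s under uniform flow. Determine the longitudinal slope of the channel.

S = 0.012

For a circular section of diameter D = 1.67 m at depth y = 0.886 m, the central angle is θ = 2 arccos(1 − 2y/D) = 3.264 rad. Then A = (D²/8)(θ − sin θ) = 1.18 m² and P = Dθ/2 = 2.725 m.
Hydraulic radius R = A/P = 1.18/2.725 = 0.4331 m.
From Manning's equation, S = [nQ / (1 A R^(2/3))]² = [0.017 × 4.35 / (1 × 1.18 × 0.4331^(2/3))]² = 0.012.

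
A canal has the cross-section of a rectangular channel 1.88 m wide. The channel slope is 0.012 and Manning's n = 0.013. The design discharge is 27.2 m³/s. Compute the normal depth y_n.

Manning's equation rearranged: A R^(2/3) = nQ / (1·√S) = 0.013 × 27.2 / (√0.012) = 3.228.
At y = 2.46 m: A R^(2/3) = 3.577 — high.
At y = 1.84 m: A R^(2/3) = 2.521 — low.
At y = 2.26 m: A R^(2/3) = 3.233 — ≈ 3.228.

y_n = 2.26 m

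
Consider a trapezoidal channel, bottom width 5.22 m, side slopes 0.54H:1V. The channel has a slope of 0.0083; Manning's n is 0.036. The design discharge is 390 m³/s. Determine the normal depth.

y_n = 7.65 m

Manning's equation rearranged: A R^(2/3) = nQ / (1·√S) = 0.036 × 390 / (√0.0083) = 154.1.
Trying y = 5.33 m: A R^(2/3) = 79.29 — too small.
Trying y = 8.77 m: A R^(2/3) = 200.2 — too large.
Trying y = 7.65 m: A R^(2/3) = 154.2 — ≈ 154.1.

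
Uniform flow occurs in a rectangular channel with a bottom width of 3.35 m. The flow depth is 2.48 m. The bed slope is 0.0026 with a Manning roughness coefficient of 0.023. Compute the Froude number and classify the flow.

Flow area A = b·y = 3.35 × 2.48 = 8.308 m². Wetted perimeter P = b + 2y = 3.35 + 2×2.48 = 8.31 m.
Hydraulic radius R = A/P = 8.308/8.31 = 0.9998 m.
V = (1/n) R^(2/3) √S = (1/0.023) × 0.9998^(2/3) × √0.0026 = 2.217 m/s. Hydraulic depth D_h = A/T = 8.308/3.35 = 2.48 m.
Froude number Fr = V/√(g·D_h) = 2.217/√(9.81×2.48) = 0.449, which is less than 1, so the flow is subcritical.

subcritical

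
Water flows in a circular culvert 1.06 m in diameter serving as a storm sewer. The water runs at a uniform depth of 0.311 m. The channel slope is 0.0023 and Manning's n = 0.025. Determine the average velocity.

V = 0.607 m/s

For a circular section of diameter D = 1.06 m at depth y = 0.311 m, the central angle is θ = 2 arccos(1 − 2y/D) = 2.29 rad. Then A = (D²/8)(θ − sin θ) = 0.2159 m² and P = Dθ/2 = 1.214 m.
Hydraulic radius R = A/P = 0.2159/1.214 = 0.1779 m.
From Manning's equation, V = (1/n) R^(2/3) S^(1/2) = (1/0.025) × 0.1779^(2/3) × 0.0023^(1/2) = 0.607 m/s.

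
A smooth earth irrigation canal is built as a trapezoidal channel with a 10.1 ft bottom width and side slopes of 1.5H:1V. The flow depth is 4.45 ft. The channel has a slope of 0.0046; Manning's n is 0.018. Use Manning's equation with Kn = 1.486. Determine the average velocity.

With bottom width b = 10.1 ft and side slope z = 1.5: A = (b + zy)y = (10.1 + 1.5×4.45)×4.45 = 74.65 ft²; P = b + 2y√(1+z²) = 10.1 + 2×4.45×1.803 = 26.14 ft.
Hydraulic radius R = A/P = 74.65/26.14 = 2.855 ft.
From Manning's equation, V = (1.486/n) R^(2/3) S^(1/2) = (1.486/0.018) × 2.855^(2/3) × 0.0046^(1/2) = 11.3 ft/s.

V = 11.3 ft/s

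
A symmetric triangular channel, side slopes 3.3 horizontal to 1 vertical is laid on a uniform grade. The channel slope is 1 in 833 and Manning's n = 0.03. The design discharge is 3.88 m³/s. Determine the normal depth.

Manning's equation rearranged: A R^(2/3) = nQ / (1·√S) = 0.03 × 3.88 / (√0.0012) = 3.36.
Trying y = 1.4 m: A R^(2/3) = 4.952 — high.
Trying y = 0.909 m: A R^(2/3) = 1.565 — low.
Trying y = 1.21 m: A R^(2/3) = 3.356 — ≈ 3.36.

y_n = 1.21 m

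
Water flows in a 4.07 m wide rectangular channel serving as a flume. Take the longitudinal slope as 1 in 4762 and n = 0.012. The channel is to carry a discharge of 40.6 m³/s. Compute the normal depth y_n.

Manning's equation rearranged: A R^(2/3) = nQ / (1·√S) = 0.012 × 40.6 / (√0.00021) = 33.62.
At y = 7.5 m: A R^(2/3) = 41.77 — too large.
At y = 5.47 m: A R^(2/3) = 28.95 — too small.
At y = 6.21 m: A R^(2/3) = 33.6 — matches.

y_n = 6.21 m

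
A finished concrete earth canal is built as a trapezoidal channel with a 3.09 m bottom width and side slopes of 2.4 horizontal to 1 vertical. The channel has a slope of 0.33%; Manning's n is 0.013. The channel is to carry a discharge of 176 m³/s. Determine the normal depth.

y_n = 2.9 m

Manning's equation rearranged: A R^(2/3) = nQ / (1·√S) = 0.013 × 176 / (√0.0033) = 39.83.
Trying y = 2.48 m: A R^(2/3) = 28.1 — too small.
Trying y = 2.9 m: A R^(2/3) = 39.94 — matches.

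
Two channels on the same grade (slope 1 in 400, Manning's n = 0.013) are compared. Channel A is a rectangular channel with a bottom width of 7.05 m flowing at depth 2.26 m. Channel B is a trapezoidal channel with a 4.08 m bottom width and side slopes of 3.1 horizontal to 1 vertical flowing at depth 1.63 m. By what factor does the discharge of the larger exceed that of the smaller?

1.31

Channel A: Flow area A = b·y = 7.05 × 2.26 = 15.93 m². Wetted perimeter P = b + 2y = 7.05 + 2×2.26 = 11.57 m. Hydraulic radius R = A/P = 15.93/11.57 = 1.377 m. Q_A = (1/0.013)·15.93·1.377^(2/3)·√0.0025 = 75.85 m³/s.
Channel B: With bottom width b = 4.08 m and side slope z = 3.1: A = (b + zy)y = (4.08 + 3.1×1.63)×1.63 = 14.89 m²; P = b + 2y√(1+z²) = 4.08 + 2×1.63×3.257 = 14.7 m. Hydraulic radius R = A/P = 14.89/14.7 = 1.013 m. Q_B = (1/0.013)·14.89·1.013^(2/3)·√0.0025 = 57.74 m³/s.
The larger discharge is 75.85 m³/s and the smaller is 57.74 m³/s; the ratio is 1.31.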